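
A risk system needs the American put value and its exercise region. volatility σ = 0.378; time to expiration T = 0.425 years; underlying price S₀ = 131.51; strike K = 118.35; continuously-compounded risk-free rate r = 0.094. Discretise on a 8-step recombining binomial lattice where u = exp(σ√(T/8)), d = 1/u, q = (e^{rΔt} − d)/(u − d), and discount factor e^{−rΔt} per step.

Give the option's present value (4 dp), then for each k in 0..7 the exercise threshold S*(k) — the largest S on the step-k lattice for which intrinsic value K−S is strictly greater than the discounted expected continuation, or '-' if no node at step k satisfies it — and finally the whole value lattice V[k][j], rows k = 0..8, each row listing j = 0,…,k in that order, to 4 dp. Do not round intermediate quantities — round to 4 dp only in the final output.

price = 5.6505
boundary = - - - - 92.8128 85.0687 92.8128 101.2618
tree:
5.6505
8.6336 2.8047
12.8299 4.6373 1.0500
18.4518 7.4883 1.9101 0.2237
25.5372 11.7423 3.4244 0.4560 0.0000
33.2813 17.7402 6.0243 0.9294 0.0000 0.0000
40.3792 25.5372 10.3314 1.8944 0.0000 0.0000 0.0000
46.8848 33.2813 17.0882 3.8612 0.0000 0.0000 0.0000 0.0000
52.8477 40.3792 25.5372 7.8701 0.0000 0.0000 0.0000 0.0000 0.0000

Δt=0.05312, u=1.09103, d=0.91656, q=0.50693, disc=e^(-rΔt)=0.99502
k=8 terminal: V=max(K-S,0) → 52.8477 40.3792 25.5372 7.8701 0.0000 0.0000 0.0000 0.0000 0.0000
k=7: j=0 S=71.4652 intr=46.8848 cont=46.2953 V=46.8848[EX]; j=1 S=85.0687 intr=33.2813 cont=32.6917 V=33.2813[EX]; j=2 S=101.2618 intr=17.0882 cont=16.4987 V=17.0882[EX]; j=3 S=120.5372 intr=0.0000 cont=3.8612 V=3.8612[hold]; j=4 S=143.4817 intr=0.0000 cont=0.0000 V=0.0000[hold]; j=5 S=170.7938 intr=0.0000 cont=0.0000 V=0.0000[hold]; j=6 S=203.3048 intr=0.0000 cont=0.0000 V=0.0000[hold]; j=7 S=242.0044 intr=0.0000 cont=0.0000 V=0.0000[hold]  S*(7)=101.2618
k=6: j=0 S=77.9708 intr=40.3792 cont=39.7896 V=40.3792[EX]; j=1 S=92.8128 intr=25.5372 cont=24.9477 V=25.5372[EX]; j=2 S=110.4799 intr=7.8701 cont=10.3314 V=10.3314[hold]; j=3 S=131.5100 intr=0.0000 cont=1.8944 V=1.8944[hold]; j=4 S=156.5432 intr=0.0000 cont=0.0000 V=0.0000[hold]; j=5 S=186.3416 intr=0.0000 cont=0.0000 V=0.0000[hold]; j=6 S=221.8122 intr=0.0000 cont=0.0000 V=0.0000[hold]  S*(6)=92.8128
k=5: j=0 S=85.0687 intr=33.2813 cont=32.6917 V=33.2813[EX]; j=1 S=101.2618 intr=17.0882 cont=17.7402 V=17.7402[hold]; j=2 S=120.5372 intr=0.0000 cont=6.0243 V=6.0243[hold]; j=3 S=143.4817 intr=0.0000 cont=0.9294 V=0.9294[hold]; j=4 S=170.7938 intr=0.0000 cont=0.0000 V=0.0000[hold]; j=5 S=203.3048 intr=0.0000 cont=0.0000 V=0.0000[hold]  S*(5)=85.0687
k=4: j=0 S=92.8128 intr=25.5372 cont=25.2765 V=25.5372[EX]; j=1 S=110.4799 intr=7.8701 cont=11.7423 V=11.7423[hold]; j=2 S=131.5100 intr=0.0000 cont=3.4244 V=3.4244[hold]; j=3 S=156.5432 intr=0.0000 cont=0.4560 V=0.4560[hold]; j=4 S=186.3416 intr=0.0000 cont=0.0000 V=0.0000[hold]  S*(4)=92.8128
k=3: j=0 S=101.2618 intr=17.0882 cont=18.4518 V=18.4518[hold]; j=1 S=120.5372 intr=0.0000 cont=7.4883 V=7.4883[hold]; j=2 S=143.4817 intr=0.0000 cont=1.9101 V=1.9101[hold]; j=3 S=170.7938 intr=0.0000 cont=0.2237 V=0.2237[hold]  S*(3)=-
k=2: j=0 S=110.4799 intr=7.8701 cont=12.8299 V=12.8299[hold]; j=1 S=131.5100 intr=0.0000 cont=4.6373 V=4.6373[hold]; j=2 S=156.5432 intr=0.0000 cont=1.0500 V=1.0500[hold]  S*(2)=-
k=1: j=0 S=120.5372 intr=0.0000 cont=8.6336 V=8.6336[hold]; j=1 S=143.4817 intr=0.0000 cont=2.8047 V=2.8047[hold]  S*(1)=-
k=0: j=0 S=131.5100 intr=0.0000 cont=5.6505 V=5.6505[hold]  S*(0)=-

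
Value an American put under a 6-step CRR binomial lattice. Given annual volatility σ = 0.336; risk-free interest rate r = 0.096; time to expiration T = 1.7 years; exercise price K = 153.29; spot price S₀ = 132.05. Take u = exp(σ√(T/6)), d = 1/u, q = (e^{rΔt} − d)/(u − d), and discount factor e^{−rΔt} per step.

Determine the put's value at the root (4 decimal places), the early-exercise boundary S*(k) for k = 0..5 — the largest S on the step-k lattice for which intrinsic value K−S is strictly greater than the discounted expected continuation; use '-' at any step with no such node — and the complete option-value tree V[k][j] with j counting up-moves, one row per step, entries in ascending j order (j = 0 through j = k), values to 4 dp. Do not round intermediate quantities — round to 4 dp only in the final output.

Δt=0.28333, u=1.19584, d=0.83623, q=0.53208, disc=e^(-rΔt)=0.97317
k=6 terminal: V=max(K-S,0) → 108.1358 88.7179 60.9496 21.2400 0.0000 0.0000 0.0000
k=5: j=0 S=53.9972 intr=99.2928 cont=95.1795 V=99.2928[EX]; j=1 S=77.2179 intr=76.0721 cont=71.9588 V=76.0721[EX]; j=2 S=110.4244 intr=42.8656 cont=38.7523 V=42.8656[EX]; j=3 S=157.9108 intr=0.0000 cont=9.6719 V=9.6719[hold]; j=4 S=225.8181 intr=0.0000 cont=0.0000 V=0.0000[hold]; j=5 S=322.9279 intr=0.0000 cont=0.0000 V=0.0000[hold]  S*(5)=110.4244
k=4: j=0 S=64.5721 intr=88.7179 cont=84.6046 V=88.7179[EX]; j=1 S=92.3404 intr=60.9496 cont=56.8363 V=60.9496[EX]; j=2 S=132.0500 intr=21.2400 cont=24.5275 V=24.5275[hold]; j=3 S=188.8362 intr=0.0000 cont=4.4042 V=4.4042[hold]; j=4 S=270.0425 intr=0.0000 cont=0.0000 V=0.0000[hold]  S*(4)=92.3404
k=3: j=0 S=77.2179 intr=76.0721 cont=71.9588 V=76.0721[EX]; j=1 S=110.4244 intr=42.8656 cont=40.4546 V=42.8656[EX]; j=2 S=157.9108 intr=0.0000 cont=13.4494 V=13.4494[hold]; j=3 S=225.8181 intr=0.0000 cont=2.0055 V=2.0055[hold]  S*(3)=110.4244
k=2: j=0 S=92.3404 intr=60.9496 cont=56.8363 V=60.9496[EX]; j=1 S=132.0500 intr=21.2400 cont=26.4835 V=26.4835[hold]; j=2 S=188.8362 intr=0.0000 cont=7.1628 V=7.1628[hold]  S*(2)=92.3404
k=1: j=0 S=110.4244 intr=42.8656 cont=41.4675 V=42.8656[EX]; j=1 S=157.9108 intr=0.0000 cont=15.7685 V=15.7685[hold]  S*(1)=110.4244
k=0: j=0 S=132.0500 intr=21.2400 cont=27.6844 V=27.6844[hold]  S*(0)=-

price = 27.6844
boundary = - 110.4244 92.3404 110.4244 92.3404 110.4244
tree:
27.6844
42.8656 15.7685
60.9496 26.4835 7.1628
76.0721 42.8656 13.4494 2.0055
88.7179 60.9496 24.5275 4.4042 0.0000
99.2928 76.0721 42.8656 9.6719 0.0000 0.0000
108.1358 88.7179 60.9496 21.2400 0.0000 0.0000 0.0000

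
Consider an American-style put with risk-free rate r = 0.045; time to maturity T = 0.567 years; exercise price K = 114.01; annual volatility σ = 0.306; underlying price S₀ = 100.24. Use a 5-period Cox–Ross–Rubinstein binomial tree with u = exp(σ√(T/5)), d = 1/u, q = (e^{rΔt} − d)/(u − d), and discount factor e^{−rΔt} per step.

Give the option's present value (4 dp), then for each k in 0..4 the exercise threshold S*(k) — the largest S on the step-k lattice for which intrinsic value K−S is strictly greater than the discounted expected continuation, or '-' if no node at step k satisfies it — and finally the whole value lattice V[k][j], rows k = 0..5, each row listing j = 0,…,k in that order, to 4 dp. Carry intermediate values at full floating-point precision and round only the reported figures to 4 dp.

price = 16.7570
boundary = - - 81.5712 90.4251 100.2400
tree:
16.7570
23.8722 9.7863
32.4388 15.5175 4.1335
40.4257 23.5849 7.5782 0.7179
47.6306 32.4388 13.7700 1.4403 0.0000
54.1301 40.4257 23.5849 2.8898 0.0000 0.0000

Δt=0.11340, u=1.10854, d=0.90209, q=0.49904, disc=e^(-rΔt)=0.99491
k=5 terminal: V=max(K-S,0) → 54.1301 40.4257 23.5849 2.8898 0.0000 0.0000
k=4: j=0 S=66.3794 intr=47.6306 cont=47.0503 V=47.6306[EX]; j=1 S=81.5712 intr=32.4388 cont=31.8584 V=32.4388[EX]; j=2 S=100.2400 intr=13.7700 cont=13.1897 V=13.7700[EX]; j=3 S=123.1814 intr=0.0000 cont=1.4403 V=1.4403[hold]; j=4 S=151.3732 intr=0.0000 cont=0.0000 V=0.0000[hold]  S*(4)=100.2400
k=3: j=0 S=73.5843 intr=40.4257 cont=39.8454 V=40.4257[EX]; j=1 S=90.4251 intr=23.5849 cont=23.0046 V=23.5849[EX]; j=2 S=111.1202 intr=2.8898 cont=7.5782 V=7.5782[hold]; j=3 S=136.5517 intr=0.0000 cont=0.7179 V=0.7179[hold]  S*(3)=90.4251
k=2: j=0 S=81.5712 intr=32.4388 cont=31.8584 V=32.4388[EX]; j=1 S=100.2400 intr=13.7700 cont=15.5175 V=15.5175[hold]; j=2 S=123.1814 intr=0.0000 cont=4.1335 V=4.1335[hold]  S*(2)=81.5712
k=1: j=0 S=90.4251 intr=23.5849 cont=23.8722 V=23.8722[hold]; j=1 S=111.1202 intr=2.8898 cont=9.7863 V=9.7863[hold]  S*(1)=-
k=0: j=0 S=100.2400 intr=13.7700 cont=16.7570 V=16.7570[hold]  S*(0)=-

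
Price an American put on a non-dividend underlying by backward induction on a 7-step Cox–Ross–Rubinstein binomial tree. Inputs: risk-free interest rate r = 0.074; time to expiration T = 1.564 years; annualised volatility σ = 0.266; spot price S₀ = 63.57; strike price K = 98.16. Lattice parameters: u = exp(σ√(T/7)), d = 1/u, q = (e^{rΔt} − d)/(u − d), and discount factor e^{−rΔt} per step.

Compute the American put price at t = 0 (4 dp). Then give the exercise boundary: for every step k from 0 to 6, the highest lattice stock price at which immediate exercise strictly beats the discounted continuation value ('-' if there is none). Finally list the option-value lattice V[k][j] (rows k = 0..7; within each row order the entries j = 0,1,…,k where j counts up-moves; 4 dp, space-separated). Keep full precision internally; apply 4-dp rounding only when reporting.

params: Δt=0.22343 u=1.13398 d=0.88185 q=0.53473 e^(-rΔt)=0.98360
t_7 payoffs: 71.7958 64.2580 54.5651 42.1008 26.0729 5.4624 0.0000 0.0000
t_6: node(6,0) S=29.8965 payoff=68.2635 vs cont=66.6539 → 68.2635 [stop]  node(6,1) S=38.4442 payoff=59.7158 vs cont=58.1062 → 59.7158 [stop]  node(6,2) S=49.4358 payoff=48.7242 vs cont=47.1146 → 48.7242 [stop]  node(6,3) S=63.5700 payoff=34.5900 vs cont=32.9804 → 34.5900 [stop]  node(6,4) S=81.7453 payoff=16.4147 vs cont=14.8051 → 16.4147 [stop]  node(6,5) S=105.1172 payoff=0.0000 vs cont=2.4998 → 2.4998 [wait]  node(6,6) S=135.1713 payoff=0.0000 vs cont=0.0000 → 0.0000 [wait]  ⇒ S*(6)=81.7453
t_5: node(5,0) S=33.9020 payoff=64.2580 vs cont=62.6484 → 64.2580 [stop]  node(5,1) S=43.5949 payoff=54.5651 vs cont=52.9554 → 54.5651 [stop]  node(5,2) S=56.0592 payoff=42.1008 vs cont=40.4912 → 42.1008 [stop]  node(5,3) S=72.0871 payoff=26.0729 vs cont=24.4633 → 26.0729 [stop]  node(5,4) S=92.6976 payoff=5.4624 vs cont=8.8269 → 8.8269 [wait]  node(5,5) S=119.2008 payoff=0.0000 vs cont=1.1440 → 1.1440 [wait]  ⇒ S*(5)=72.0871
t_4: node(4,0) S=38.4442 payoff=59.7158 vs cont=58.1062 → 59.7158 [stop]  node(4,1) S=49.4358 payoff=48.7242 vs cont=47.1146 → 48.7242 [stop]  node(4,2) S=63.5700 payoff=34.5900 vs cont=32.9804 → 34.5900 [stop]  node(4,3) S=81.7453 payoff=16.4147 vs cont=16.5746 → 16.5746 [wait]  node(4,4) S=105.1172 payoff=0.0000 vs cont=4.6412 → 4.6412 [wait]  ⇒ S*(4)=63.5700
t_3: node(3,0) S=43.5949 payoff=54.5651 vs cont=52.9554 → 54.5651 [stop]  node(3,1) S=56.0592 payoff=42.1008 vs cont=40.4912 → 42.1008 [stop]  node(3,2) S=72.0871 payoff=26.0729 vs cont=24.5474 → 26.0729 [stop]  node(3,3) S=92.6976 payoff=5.4624 vs cont=10.0263 → 10.0263 [wait]  ⇒ S*(3)=72.0871
t_2: node(2,0) S=49.4358 payoff=48.7242 vs cont=47.1146 → 48.7242 [stop]  node(2,1) S=63.5700 payoff=34.5900 vs cont=32.9804 → 34.5900 [stop]  node(2,2) S=81.7453 payoff=16.4147 vs cont=17.2055 → 17.2055 [wait]  ⇒ S*(2)=63.5700
t_1: node(1,0) S=56.0592 payoff=42.1008 vs cont=40.4912 → 42.1008 [stop]  node(1,1) S=72.0871 payoff=26.0729 vs cont=24.8792 → 26.0729 [stop]  ⇒ S*(1)=72.0871
t_0: node(0,0) S=63.5700 payoff=34.5900 vs cont=32.9804 → 34.5900 [stop]  ⇒ S*(0)=63.5700

price = 34.5900
boundary = 63.5700 72.0871 63.5700 72.0871 63.5700 72.0871 81.7453
tree:
34.5900
42.1008 26.0729
48.7242 34.5900 17.2055
54.5651 42.1008 26.0729 10.0263
59.7158 48.7242 34.5900 16.5746 4.6412
64.2580 54.5651 42.1008 26.0729 8.8269 1.1440
68.2635 59.7158 48.7242 34.5900 16.4147 2.4998 0.0000
71.7958 64.2580 54.5651 42.1008 26.0729 5.4624 0.0000 0.0000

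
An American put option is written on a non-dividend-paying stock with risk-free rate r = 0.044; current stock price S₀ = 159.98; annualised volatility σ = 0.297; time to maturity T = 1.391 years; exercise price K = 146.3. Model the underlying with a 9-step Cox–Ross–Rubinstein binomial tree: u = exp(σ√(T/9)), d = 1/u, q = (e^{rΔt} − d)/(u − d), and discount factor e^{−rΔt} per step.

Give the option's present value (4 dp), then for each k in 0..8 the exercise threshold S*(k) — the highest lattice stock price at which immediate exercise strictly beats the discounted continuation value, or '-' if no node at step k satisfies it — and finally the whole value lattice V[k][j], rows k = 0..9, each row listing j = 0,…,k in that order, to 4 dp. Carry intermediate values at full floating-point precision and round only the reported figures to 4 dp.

params: Δt=0.15456 u=1.12385 d=0.88980 q=0.50000 e^(-rΔt)=0.99322
t_9 payoffs: 90.3646 75.6513 57.0677 33.5960 3.9502 0.0000 0.0000 0.0000 0.0000 0.0000
t_8: node(8,0) S=62.8631 payoff=83.4369 vs cont=82.4454 → 83.4369 [stop]  node(8,1) S=79.3986 payoff=66.9014 vs cont=65.9098 → 66.9014 [stop]  node(8,2) S=100.2838 payoff=46.0162 vs cont=45.0247 → 46.0162 [stop]  node(8,3) S=126.6625 payoff=19.6375 vs cont=18.6459 → 19.6375 [stop]  node(8,4) S=159.9800 payoff=0.0000 vs cont=1.9617 → 1.9617 [wait]  node(8,5) S=202.0613 payoff=0.0000 vs cont=0.0000 → 0.0000 [wait]  node(8,6) S=255.2118 payoff=0.0000 vs cont=0.0000 → 0.0000 [wait]  node(8,7) S=322.3430 payoff=0.0000 vs cont=0.0000 → 0.0000 [wait]  node(8,8) S=407.1326 payoff=0.0000 vs cont=0.0000 → 0.0000 [wait]  ⇒ S*(8)=126.6625
t_7: node(7,0) S=70.6487 payoff=75.6513 vs cont=74.6597 → 75.6513 [stop]  node(7,1) S=89.2323 payoff=57.0677 vs cont=56.0762 → 57.0677 [stop]  node(7,2) S=112.7040 payoff=33.5960 vs cont=32.6045 → 33.5960 [stop]  node(7,3) S=142.3498 payoff=3.9502 vs cont=10.7265 → 10.7265 [wait]  node(7,4) S=179.7937 payoff=0.0000 vs cont=0.9742 → 0.9742 [wait]  node(7,5) S=227.0869 payoff=0.0000 vs cont=0.0000 → 0.0000 [wait]  node(7,6) S=286.8201 payoff=0.0000 vs cont=0.0000 → 0.0000 [wait]  node(7,7) S=362.2656 payoff=0.0000 vs cont=0.0000 → 0.0000 [wait]  ⇒ S*(7)=112.7040
t_6: node(6,0) S=79.3986 payoff=66.9014 vs cont=65.9098 → 66.9014 [stop]  node(6,1) S=100.2838 payoff=46.0162 vs cont=45.0247 → 46.0162 [stop]  node(6,2) S=126.6625 payoff=19.6375 vs cont=22.0111 → 22.0111 [wait]  node(6,3) S=159.9800 payoff=0.0000 vs cont=5.8107 → 5.8107 [wait]  node(6,4) S=202.0613 payoff=0.0000 vs cont=0.4838 → 0.4838 [wait]  node(6,5) S=255.2118 payoff=0.0000 vs cont=0.0000 → 0.0000 [wait]  node(6,6) S=322.3430 payoff=0.0000 vs cont=0.0000 → 0.0000 [wait]  ⇒ S*(6)=100.2838
t_5: node(5,0) S=89.2323 payoff=57.0677 vs cont=56.0762 → 57.0677 [stop]  node(5,1) S=112.7040 payoff=33.5960 vs cont=33.7832 → 33.7832 [wait]  node(5,2) S=142.3498 payoff=3.9502 vs cont=13.8167 → 13.8167 [wait]  node(5,3) S=179.7937 payoff=0.0000 vs cont=3.1259 → 3.1259 [wait]  node(5,4) S=227.0869 payoff=0.0000 vs cont=0.2403 → 0.2403 [wait]  node(5,5) S=286.8201 payoff=0.0000 vs cont=0.0000 → 0.0000 [wait]  ⇒ S*(5)=89.2323
t_4: node(4,0) S=100.2838 payoff=46.0162 vs cont=45.1177 → 46.0162 [stop]  node(4,1) S=126.6625 payoff=19.6375 vs cont=23.6387 → 23.6387 [wait]  node(4,2) S=159.9800 payoff=0.0000 vs cont=8.4139 → 8.4139 [wait]  node(4,3) S=202.0613 payoff=0.0000 vs cont=1.6717 → 1.6717 [wait]  node(4,4) S=255.2118 payoff=0.0000 vs cont=0.1193 → 0.1193 [wait]  ⇒ S*(4)=100.2838
t_3: node(3,0) S=112.7040 payoff=33.5960 vs cont=34.5915 → 34.5915 [wait]  node(3,1) S=142.3498 payoff=3.9502 vs cont=15.9177 → 15.9177 [wait]  node(3,2) S=179.7937 payoff=0.0000 vs cont=5.0087 → 5.0087 [wait]  node(3,3) S=227.0869 payoff=0.0000 vs cont=0.8895 → 0.8895 [wait]  ⇒ S*(3)=-
t_2: node(2,0) S=126.6625 payoff=19.6375 vs cont=25.0835 → 25.0835 [wait]  node(2,1) S=159.9800 payoff=0.0000 vs cont=10.3923 → 10.3923 [wait]  node(2,2) S=202.0613 payoff=0.0000 vs cont=2.9291 → 2.9291 [wait]  ⇒ S*(2)=-
t_1: node(1,0) S=142.3498 payoff=3.9502 vs cont=17.6178 → 17.6178 [wait]  node(1,1) S=179.7937 payoff=0.0000 vs cont=6.6156 → 6.6156 [wait]  ⇒ S*(1)=-
t_0: node(0,0) S=159.9800 payoff=0.0000 vs cont=12.0346 → 12.0346 [wait]  ⇒ S*(0)=-

price = 12.0346
boundary = - - - - 100.2838 89.2323 100.2838 112.7040 126.6625
tree:
12.0346
17.6178 6.6156
25.0835 10.3923 2.9291
34.5915 15.9177 5.0087 0.8895
46.0162 23.6387 8.4139 1.6717 0.1193
57.0677 33.7832 13.8167 3.1259 0.2403 0.0000
66.9014 46.0162 22.0111 5.8107 0.4838 0.0000 0.0000
75.6513 57.0677 33.5960 10.7265 0.9742 0.0000 0.0000 0.0000
83.4369 66.9014 46.0162 19.6375 1.9617 0.0000 0.0000 0.0000 0.0000
90.3646 75.6513 57.0677 33.5960 3.9502 0.0000 0.0000 0.0000 0.0000 0.0000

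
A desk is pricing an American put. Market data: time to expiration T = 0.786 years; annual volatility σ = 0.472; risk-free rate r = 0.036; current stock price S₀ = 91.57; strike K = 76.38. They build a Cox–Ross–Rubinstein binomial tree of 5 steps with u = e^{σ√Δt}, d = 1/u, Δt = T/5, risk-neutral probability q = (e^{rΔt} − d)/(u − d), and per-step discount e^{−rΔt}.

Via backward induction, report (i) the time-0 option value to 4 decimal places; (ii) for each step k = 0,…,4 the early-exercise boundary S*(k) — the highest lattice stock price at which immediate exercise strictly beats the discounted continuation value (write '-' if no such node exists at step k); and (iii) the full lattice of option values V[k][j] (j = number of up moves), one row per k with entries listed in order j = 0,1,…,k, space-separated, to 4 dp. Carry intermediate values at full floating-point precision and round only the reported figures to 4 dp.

price = 6.4157
boundary = - - - 52.2313 62.9803
tree:
6.4157
10.3142 2.0693
16.1137 3.8579 0.0648
24.1487 7.1907 0.1225 0.0000
33.0632 13.3997 0.2318 0.0000 0.0000
40.4562 24.1487 0.4385 0.0000 0.0000 0.0000

Δt=0.15720, u=1.20580, d=0.82933, q=0.46843, disc=e^(-rΔt)=0.99436
k=5 terminal: V=max(K-S,0) → 40.4562 24.1487 0.4385 0.0000 0.0000 0.0000
k=4: j=0 S=43.3168 intr=33.0632 cont=32.6322 V=33.0632[EX]; j=1 S=62.9803 intr=13.3997 cont=12.9687 V=13.3997[EX]; j=2 S=91.5700 intr=0.0000 cont=0.2318 V=0.2318[hold]; j=3 S=133.1379 intr=0.0000 cont=0.0000 V=0.0000[hold]; j=4 S=193.5753 intr=0.0000 cont=0.0000 V=0.0000[hold]  S*(4)=62.9803
k=3: j=0 S=52.2313 intr=24.1487 cont=23.7177 V=24.1487[EX]; j=1 S=75.9415 intr=0.4385 cont=7.1907 V=7.1907[hold]; j=2 S=110.4148 intr=0.0000 cont=0.1225 V=0.1225[hold]; j=3 S=160.5372 intr=0.0000 cont=0.0000 V=0.0000[hold]  S*(3)=52.2313
k=2: j=0 S=62.9803 intr=13.3997 cont=16.1137 V=16.1137[hold]; j=1 S=91.5700 intr=0.0000 cont=3.8579 V=3.8579[hold]; j=2 S=133.1379 intr=0.0000 cont=0.0648 V=0.0648[hold]  S*(2)=-
k=1: j=0 S=75.9415 intr=0.4385 cont=10.3142 V=10.3142[hold]; j=1 S=110.4148 intr=0.0000 cont=2.0693 V=2.0693[hold]  S*(1)=-
k=0: j=0 S=91.5700 intr=0.0000 cont=6.4157 V=6.4157[hold]  S*(0)=-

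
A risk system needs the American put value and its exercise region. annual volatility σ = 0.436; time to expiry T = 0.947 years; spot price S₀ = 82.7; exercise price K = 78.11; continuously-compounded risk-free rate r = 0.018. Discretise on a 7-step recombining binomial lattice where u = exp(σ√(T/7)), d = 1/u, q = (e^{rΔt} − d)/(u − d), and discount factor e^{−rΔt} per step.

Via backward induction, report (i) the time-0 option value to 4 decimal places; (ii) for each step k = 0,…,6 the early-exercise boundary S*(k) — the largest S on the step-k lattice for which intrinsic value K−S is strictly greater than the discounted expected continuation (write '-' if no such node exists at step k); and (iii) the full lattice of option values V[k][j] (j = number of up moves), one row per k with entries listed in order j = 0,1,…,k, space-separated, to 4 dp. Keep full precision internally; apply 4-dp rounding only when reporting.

price = 11.1310
boundary = - - - - 43.5433 51.1172 60.0086
tree:
11.1310
15.5448 6.1630
21.0657 9.3389 2.5786
27.5517 13.7897 4.3191 0.6099
34.5667 19.7069 7.1234 1.1483 0.0000
41.0184 26.9928 11.5130 2.1620 0.0000 0.0000
46.5142 34.5667 18.1014 4.0704 0.0000 0.0000 0.0000
51.1957 41.0184 26.9928 7.6635 0.0000 0.0000 0.0000 0.0000

Δt=0.13529, u=1.17394, d=0.85183, q=0.46756, disc=e^(-rΔt)=0.99757
k=7 terminal: V=max(K-S,0) → 51.1957 41.0184 26.9928 7.6635 0.0000 0.0000 0.0000 0.0000
k=6: j=0 S=31.5958 intr=46.5142 cont=46.3243 V=46.5142[EX]; j=1 S=43.5433 intr=34.5667 cont=34.3767 V=34.5667[EX]; j=2 S=60.0086 intr=18.1014 cont=17.9114 V=18.1014[EX]; j=3 S=82.7000 intr=0.0000 cont=4.0704 V=4.0704[hold]; j=4 S=113.9719 intr=0.0000 cont=0.0000 V=0.0000[hold]; j=5 S=157.0688 intr=0.0000 cont=0.0000 V=0.0000[hold]; j=6 S=216.4622 intr=0.0000 cont=0.0000 V=0.0000[hold]  S*(6)=60.0086
k=5: j=0 S=37.0916 intr=41.0184 cont=40.8285 V=41.0184[EX]; j=1 S=51.1172 intr=26.9928 cont=26.8028 V=26.9928[EX]; j=2 S=70.4465 intr=7.6635 cont=11.5130 V=11.5130[hold]; j=3 S=97.0849 intr=0.0000 cont=2.1620 V=2.1620[hold]; j=4 S=133.7962 intr=0.0000 cont=0.0000 V=0.0000[hold]; j=5 S=184.3894 intr=0.0000 cont=0.0000 V=0.0000[hold]  S*(5)=51.1172
k=4: j=0 S=43.5433 intr=34.5667 cont=34.3767 V=34.5667[EX]; j=1 S=60.0086 intr=18.1014 cont=19.7069 V=19.7069[hold]; j=2 S=82.7000 intr=0.0000 cont=7.1234 V=7.1234[hold]; j=3 S=113.9719 intr=0.0000 cont=1.1483 V=1.1483[hold]; j=4 S=157.0688 intr=0.0000 cont=0.0000 V=0.0000[hold]  S*(4)=43.5433
k=3: j=0 S=51.1172 intr=26.9928 cont=27.5517 V=27.5517[hold]; j=1 S=70.4465 intr=7.6635 cont=13.7897 V=13.7897[hold]; j=2 S=97.0849 intr=0.0000 cont=4.3191 V=4.3191[hold]; j=3 S=133.7962 intr=0.0000 cont=0.6099 V=0.6099[hold]  S*(3)=-
k=2: j=0 S=60.0086 intr=18.1014 cont=21.0657 V=21.0657[hold]; j=1 S=82.7000 intr=0.0000 cont=9.3389 V=9.3389[hold]; j=2 S=113.9719 intr=0.0000 cont=2.5786 V=2.5786[hold]  S*(2)=-
k=1: j=0 S=70.4465 intr=7.6635 cont=15.5448 V=15.5448[hold]; j=1 S=97.0849 intr=0.0000 cont=6.1630 V=6.1630[hold]  S*(1)=-
k=0: j=0 S=82.7000 intr=0.0000 cont=11.1310 V=11.1310[hold]  S*(0)=-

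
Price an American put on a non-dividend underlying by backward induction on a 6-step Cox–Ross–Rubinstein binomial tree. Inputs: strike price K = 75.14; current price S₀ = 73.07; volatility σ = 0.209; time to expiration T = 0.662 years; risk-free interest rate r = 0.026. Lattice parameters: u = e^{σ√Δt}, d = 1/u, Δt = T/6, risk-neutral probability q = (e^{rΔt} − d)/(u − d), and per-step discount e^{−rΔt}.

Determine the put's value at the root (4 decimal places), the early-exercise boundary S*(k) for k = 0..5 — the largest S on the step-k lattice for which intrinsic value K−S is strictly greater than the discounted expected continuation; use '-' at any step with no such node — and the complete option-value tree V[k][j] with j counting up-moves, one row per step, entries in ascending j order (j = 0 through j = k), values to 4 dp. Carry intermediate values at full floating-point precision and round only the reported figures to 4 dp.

price = 5.6289
boundary = - - - 59.3321 63.5974 68.1694
tree:
5.6289
8.2677 3.0570
11.6971 4.9309 1.2253
15.8079 7.7073 2.2193 0.2514
19.7871 11.5426 3.9667 0.5077 0.0000
23.4995 15.8079 6.9706 1.0252 0.0000 0.0000
26.9629 19.7871 11.5426 2.0700 0.0000 0.0000 0.0000

Δt=0.11033  u=1.07189  d=0.93293  q=0.50333  discount=0.99714
step 6 (expiry): payoffs max(K−S,0) = 26.9629 19.7871 11.5426 2.0700 0.0000 0.0000 0.0000
step 5: (k=5,j=0): S=51.6405, (K−S)⁺=23.4995, hold=23.2843 ⇒ V=23.4995 exercise | (k=5,j=1): S=59.3321, (K−S)⁺=15.8079, hold=15.5926 ⇒ V=15.8079 exercise | (k=5,j=2): S=68.1694, (K−S)⁺=6.9706, hold=6.7554 ⇒ V=6.9706 exercise | (k=5,j=3): S=78.3229, (K−S)⁺=0.0000, hold=1.0252 ⇒ V=1.0252 continue | (k=5,j=4): S=89.9888, (K−S)⁺=0.0000, hold=0.0000 ⇒ V=0.0000 continue | (k=5,j=5): S=103.3922, (K−S)⁺=0.0000, hold=0.0000 ⇒ V=0.0000 continue  boundary S*=68.1694
step 4: (k=4,j=0): S=55.3529, (K−S)⁺=19.7871, hold=19.5719 ⇒ V=19.7871 exercise | (k=4,j=1): S=63.5974, (K−S)⁺=11.5426, hold=11.3273 ⇒ V=11.5426 exercise | (k=4,j=2): S=73.0700, (K−S)⁺=2.0700, hold=3.9667 ⇒ V=3.9667 continue | (k=4,j=3): S=83.9535, (K−S)⁺=0.0000, hold=0.5077 ⇒ V=0.5077 continue | (k=4,j=4): S=96.4580, (K−S)⁺=0.0000, hold=0.0000 ⇒ V=0.0000 continue  boundary S*=63.5974
step 3: (k=3,j=0): S=59.3321, (K−S)⁺=15.8079, hold=15.5926 ⇒ V=15.8079 exercise | (k=3,j=1): S=68.1694, (K−S)⁺=6.9706, hold=7.7073 ⇒ V=7.7073 continue | (k=3,j=2): S=78.3229, (K−S)⁺=0.0000, hold=2.2193 ⇒ V=2.2193 continue | (k=3,j=3): S=89.9888, (K−S)⁺=0.0000, hold=0.2514 ⇒ V=0.2514 continue  boundary S*=59.3321
step 2: (k=2,j=0): S=63.5974, (K−S)⁺=11.5426, hold=11.6971 ⇒ V=11.6971 continue | (k=2,j=1): S=73.0700, (K−S)⁺=2.0700, hold=4.9309 ⇒ V=4.9309 continue | (k=2,j=2): S=83.9535, (K−S)⁺=0.0000, hold=1.2253 ⇒ V=1.2253 continue  boundary S*=-
step 1: (k=1,j=0): S=68.1694, (K−S)⁺=6.9706, hold=8.2677 ⇒ V=8.2677 continue | (k=1,j=1): S=78.3229, (K−S)⁺=0.0000, hold=3.0570 ⇒ V=3.0570 continue  boundary S*=-
step 0: (k=0,j=0): S=73.0700, (K−S)⁺=2.0700, hold=5.6289 ⇒ V=5.6289 continue  boundary S*=-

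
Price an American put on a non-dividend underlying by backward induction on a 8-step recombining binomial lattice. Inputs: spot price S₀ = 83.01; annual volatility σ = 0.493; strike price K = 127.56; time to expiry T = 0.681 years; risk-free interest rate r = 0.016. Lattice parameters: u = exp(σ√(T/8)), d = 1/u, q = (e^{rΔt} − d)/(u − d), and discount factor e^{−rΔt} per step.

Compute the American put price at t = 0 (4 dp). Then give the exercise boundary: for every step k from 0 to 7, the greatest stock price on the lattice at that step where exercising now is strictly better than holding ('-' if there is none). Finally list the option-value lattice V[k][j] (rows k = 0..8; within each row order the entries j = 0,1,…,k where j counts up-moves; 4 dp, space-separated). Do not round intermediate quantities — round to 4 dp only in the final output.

price = 47.0674
boundary = - - 62.2578 53.9170 62.2578 71.8889 83.0100 95.8515
tree:
47.0674
56.2183 36.8363
65.3022 46.0897 26.4593
73.6430 55.8021 35.2196 16.6107
80.8664 65.3022 45.2007 24.0135 8.2717
87.1221 73.6430 55.6711 33.4693 13.3698 2.5196
92.5396 80.8664 65.3022 44.5500 21.0122 4.7499 0.0000
97.2314 87.1221 73.6430 55.6711 31.7085 8.9543 0.0000 0.0000
101.2946 92.5396 80.8664 65.3022 44.5500 16.8805 0.0000 0.0000 0.0000

Δt=0.08513, u=1.15470, d=0.86603, q=0.46882, disc=e^(-rΔt)=0.99864
k=8 terminal: V=max(K-S,0) → 101.2946 92.5396 80.8664 65.3022 44.5500 16.8805 0.0000 0.0000 0.0000
k=7: j=0 S=30.3286 intr=97.2314 cont=97.0578 V=97.2314[EX]; j=1 S=40.4379 intr=87.1221 cont=86.9485 V=87.1221[EX]; j=2 S=53.9170 intr=73.6430 cont=73.4694 V=73.6430[EX]; j=3 S=71.8889 intr=55.6711 cont=55.4974 V=55.6711[EX]; j=4 S=95.8515 intr=31.7085 cont=31.5349 V=31.7085[EX]; j=5 S=127.8013 intr=0.0000 cont=8.9543 V=8.9543[hold]; j=6 S=170.4009 intr=0.0000 cont=0.0000 V=0.0000[hold]; j=7 S=227.2002 intr=0.0000 cont=0.0000 V=0.0000[hold]  S*(7)=95.8515
k=6: j=0 S=35.0204 intr=92.5396 cont=92.3660 V=92.5396[EX]; j=1 S=46.6936 intr=80.8664 cont=80.6928 V=80.8664[EX]; j=2 S=62.2578 intr=65.3022 cont=65.1286 V=65.3022[EX]; j=3 S=83.0100 intr=44.5500 cont=44.3764 V=44.5500[EX]; j=4 S=110.6795 intr=16.8805 cont=21.0122 V=21.0122[hold]; j=5 S=147.5719 intr=0.0000 cont=4.7499 V=4.7499[hold]; j=6 S=196.7616 intr=0.0000 cont=0.0000 V=0.0000[hold]  S*(6)=83.0100
k=5: j=0 S=40.4379 intr=87.1221 cont=86.9485 V=87.1221[EX]; j=1 S=53.9170 intr=73.6430 cont=73.4694 V=73.6430[EX]; j=2 S=71.8889 intr=55.6711 cont=55.4974 V=55.6711[EX]; j=3 S=95.8515 intr=31.7085 cont=33.4693 V=33.4693[hold]; j=4 S=127.8013 intr=0.0000 cont=13.3698 V=13.3698[hold]; j=5 S=170.4009 intr=0.0000 cont=2.5196 V=2.5196[hold]  S*(5)=71.8889
k=4: j=0 S=46.6936 intr=80.8664 cont=80.6928 V=80.8664[EX]; j=1 S=62.2578 intr=65.3022 cont=65.1286 V=65.3022[EX]; j=2 S=83.0100 intr=44.5500 cont=45.2007 V=45.2007[hold]; j=3 S=110.6795 intr=16.8805 cont=24.0135 V=24.0135[hold]; j=4 S=147.5719 intr=0.0000 cont=8.2717 V=8.2717[hold]  S*(4)=62.2578
k=3: j=0 S=53.9170 intr=73.6430 cont=73.4694 V=73.6430[EX]; j=1 S=71.8889 intr=55.6711 cont=55.8021 V=55.8021[hold]; j=2 S=95.8515 intr=31.7085 cont=35.2196 V=35.2196[hold]; j=3 S=127.8013 intr=0.0000 cont=16.6107 V=16.6107[hold]  S*(3)=53.9170
k=2: j=0 S=62.2578 intr=65.3022 cont=65.1899 V=65.3022[EX]; j=1 S=83.0100 intr=44.5500 cont=46.0897 V=46.0897[hold]; j=2 S=110.6795 intr=16.8805 cont=26.4593 V=26.4593[hold]  S*(2)=62.2578
k=1: j=0 S=71.8889 intr=55.6711 cont=56.2183 V=56.2183[hold]; j=1 S=95.8515 intr=31.7085 cont=36.8363 V=36.8363[hold]  S*(1)=-
k=0: j=0 S=83.0100 intr=44.5500 cont=47.0674 V=47.0674[hold]  S*(0)=-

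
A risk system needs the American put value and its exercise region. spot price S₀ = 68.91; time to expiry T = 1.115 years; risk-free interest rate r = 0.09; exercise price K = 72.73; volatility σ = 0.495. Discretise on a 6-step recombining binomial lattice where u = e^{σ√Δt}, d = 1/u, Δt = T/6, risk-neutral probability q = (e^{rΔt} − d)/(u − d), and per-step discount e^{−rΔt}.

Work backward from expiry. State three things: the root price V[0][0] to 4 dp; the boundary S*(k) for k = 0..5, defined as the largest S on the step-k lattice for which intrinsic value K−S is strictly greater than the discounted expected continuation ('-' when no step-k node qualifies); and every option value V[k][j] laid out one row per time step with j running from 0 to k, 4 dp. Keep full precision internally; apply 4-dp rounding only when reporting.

price = 13.5174
boundary = - - 44.9715 36.3299 44.9715 55.6685
tree:
13.5174
19.7298 7.4181
27.7585 11.9256 2.9097
36.4001 18.5922 5.2908 0.4931
43.3811 27.7585 9.5457 0.9757 0.0000
49.0207 36.4001 17.0615 1.9306 0.0000 0.0000
53.5766 43.3811 27.7585 3.8200 0.0000 0.0000 0.0000

Δt=0.18583  u=1.23786  d=0.80784  q=0.48608  discount=0.98341
step 6 (expiry): payoffs max(K−S,0) = 53.5766 43.3811 27.7585 3.8200 0.0000 0.0000 0.0000
step 5: (k=5,j=0): S=23.7093, (K−S)⁺=49.0207, hold=47.8144 ⇒ V=49.0207 exercise | (k=5,j=1): S=36.3299, (K−S)⁺=36.4001, hold=35.1938 ⇒ V=36.4001 exercise | (k=5,j=2): S=55.6685, (K−S)⁺=17.0615, hold=15.8552 ⇒ V=17.0615 exercise | (k=5,j=3): S=85.3011, (K−S)⁺=0.0000, hold=1.9306 ⇒ V=1.9306 continue | (k=5,j=4): S=130.7074, (K−S)⁺=0.0000, hold=0.0000 ⇒ V=0.0000 continue | (k=5,j=5): S=200.2835, (K−S)⁺=0.0000, hold=0.0000 ⇒ V=0.0000 continue  boundary S*=55.6685
step 4: (k=4,j=0): S=29.3489, (K−S)⁺=43.3811, hold=42.1748 ⇒ V=43.3811 exercise | (k=4,j=1): S=44.9715, (K−S)⁺=27.7585, hold=26.5522 ⇒ V=27.7585 exercise | (k=4,j=2): S=68.9100, (K−S)⁺=3.8200, hold=9.5457 ⇒ V=9.5457 continue | (k=4,j=3): S=105.5911, (K−S)⁺=0.0000, hold=0.9757 ⇒ V=0.9757 continue | (k=4,j=4): S=161.7978, (K−S)⁺=0.0000, hold=0.0000 ⇒ V=0.0000 continue  boundary S*=44.9715
step 3: (k=3,j=0): S=36.3299, (K−S)⁺=36.4001, hold=35.1938 ⇒ V=36.4001 exercise | (k=3,j=1): S=55.6685, (K−S)⁺=17.0615, hold=18.5922 ⇒ V=18.5922 continue | (k=3,j=2): S=85.3011, (K−S)⁺=0.0000, hold=5.2908 ⇒ V=5.2908 continue | (k=3,j=3): S=130.7074, (K−S)⁺=0.0000, hold=0.4931 ⇒ V=0.4931 continue  boundary S*=36.3299
step 2: (k=2,j=0): S=44.9715, (K−S)⁺=27.7585, hold=27.2839 ⇒ V=27.7585 exercise | (k=2,j=1): S=68.9100, (K−S)⁺=3.8200, hold=11.9256 ⇒ V=11.9256 continue | (k=2,j=2): S=105.5911, (K−S)⁺=0.0000, hold=2.9097 ⇒ V=2.9097 continue  boundary S*=44.9715
step 1: (k=1,j=0): S=55.6685, (K−S)⁺=17.0615, hold=19.7298 ⇒ V=19.7298 continue | (k=1,j=1): S=85.3011, (K−S)⁺=0.0000, hold=7.4181 ⇒ V=7.4181 continue  boundary S*=-
step 0: (k=0,j=0): S=68.9100, (K−S)⁺=3.8200, hold=13.5174 ⇒ V=13.5174 continue  boundary S*=-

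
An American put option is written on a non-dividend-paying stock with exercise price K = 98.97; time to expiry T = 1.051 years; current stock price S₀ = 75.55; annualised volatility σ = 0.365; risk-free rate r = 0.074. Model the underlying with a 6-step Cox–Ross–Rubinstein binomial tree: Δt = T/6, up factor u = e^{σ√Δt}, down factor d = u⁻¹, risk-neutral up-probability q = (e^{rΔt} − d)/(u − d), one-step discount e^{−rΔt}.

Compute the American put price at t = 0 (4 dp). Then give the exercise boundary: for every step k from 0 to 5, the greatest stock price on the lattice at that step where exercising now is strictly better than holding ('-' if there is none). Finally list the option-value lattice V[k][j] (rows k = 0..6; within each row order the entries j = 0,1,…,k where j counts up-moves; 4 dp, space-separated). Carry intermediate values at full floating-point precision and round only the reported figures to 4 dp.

params: Δt=0.17517 u=1.16505 d=0.85833 q=0.50442 e^(-rΔt)=0.98712
t_6 payoffs: 68.7587 57.9630 43.3096 23.4200 0.0000 0.0000 0.0000
t_5: node(5,0) S=35.1976 payoff=63.7724 vs cont=62.4978 → 63.7724 [stop]  node(5,1) S=47.7751 payoff=51.1949 vs cont=49.9203 → 51.1949 [stop]  node(5,2) S=64.8471 payoff=34.1229 vs cont=32.8483 → 34.1229 [stop]  node(5,3) S=88.0195 payoff=10.9505 vs cont=11.4570 → 11.4570 [wait]  node(5,4) S=119.4723 payoff=0.0000 vs cont=0.0000 → 0.0000 [wait]  node(5,5) S=162.1644 payoff=0.0000 vs cont=0.0000 → 0.0000 [wait]  ⇒ S*(5)=64.8471
t_4: node(4,0) S=41.0070 payoff=57.9630 vs cont=56.6884 → 57.9630 [stop]  node(4,1) S=55.6604 payoff=43.3096 vs cont=42.0350 → 43.3096 [stop]  node(4,2) S=75.5500 payoff=23.4200 vs cont=22.3976 → 23.4200 [stop]  node(4,3) S=102.5470 payoff=0.0000 vs cont=5.6047 → 5.6047 [wait]  node(4,4) S=139.1910 payoff=0.0000 vs cont=0.0000 → 0.0000 [wait]  ⇒ S*(4)=75.5500
t_3: node(3,0) S=47.7751 payoff=51.1949 vs cont=49.9203 → 51.1949 [stop]  node(3,1) S=64.8471 payoff=34.1229 vs cont=32.8483 → 34.1229 [stop]  node(3,2) S=88.0195 payoff=10.9505 vs cont=14.2477 → 14.2477 [wait]  node(3,3) S=119.4723 payoff=0.0000 vs cont=2.7418 → 2.7418 [wait]  ⇒ S*(3)=64.8471
t_2: node(2,0) S=55.6604 payoff=43.3096 vs cont=42.0350 → 43.3096 [stop]  node(2,1) S=75.5500 payoff=23.4200 vs cont=23.7871 → 23.7871 [wait]  node(2,2) S=102.5470 payoff=0.0000 vs cont=8.3352 → 8.3352 [wait]  ⇒ S*(2)=55.6604
t_1: node(1,0) S=64.8471 payoff=34.1229 vs cont=33.0311 → 34.1229 [stop]  node(1,1) S=88.0195 payoff=10.9505 vs cont=15.7869 → 15.7869 [wait]  ⇒ S*(1)=64.8471
t_0: node(0,0) S=75.5500 payoff=23.4200 vs cont=24.5535 → 24.5535 [wait]  ⇒ S*(0)=-

price = 24.5535
boundary = - 64.8471 55.6604 64.8471 75.5500 64.8471
tree:
24.5535
34.1229 15.7869
43.3096 23.7871 8.3352
51.1949 34.1229 14.2477 2.7418
57.9630 43.3096 23.4200 5.6047 0.0000
63.7724 51.1949 34.1229 11.4570 0.0000 0.0000
68.7587 57.9630 43.3096 23.4200 0.0000 0.0000 0.0000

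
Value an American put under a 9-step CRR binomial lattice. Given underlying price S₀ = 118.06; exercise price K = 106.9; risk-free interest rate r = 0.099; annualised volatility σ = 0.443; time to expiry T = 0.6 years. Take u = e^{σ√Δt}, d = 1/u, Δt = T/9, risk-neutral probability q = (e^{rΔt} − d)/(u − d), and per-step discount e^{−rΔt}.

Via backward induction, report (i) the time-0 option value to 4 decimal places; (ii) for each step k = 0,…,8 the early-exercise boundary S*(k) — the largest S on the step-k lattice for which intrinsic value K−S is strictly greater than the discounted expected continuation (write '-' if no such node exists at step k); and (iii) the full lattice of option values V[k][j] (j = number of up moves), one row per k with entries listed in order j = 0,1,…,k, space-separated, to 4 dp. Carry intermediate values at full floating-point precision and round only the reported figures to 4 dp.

Δt=0.06667  u=1.12118  d=0.89192  q=0.50032  discount=0.99342
step 9 (expiry): payoffs max(K−S,0) = 64.7281 53.8880 40.2615 23.1324 1.6003 0.0000 0.0000 0.0000 0.0000 0.0000
step 8: (k=8,j=0): S=47.2823, (K−S)⁺=59.6177, hold=58.9145 ⇒ V=59.6177 exercise | (k=8,j=1): S=59.4360, (K−S)⁺=47.4640, hold=46.7608 ⇒ V=47.4640 exercise | (k=8,j=2): S=74.7138, (K−S)⁺=32.1862, hold=31.4830 ⇒ V=32.1862 exercise | (k=8,j=3): S=93.9186, (K−S)⁺=12.9814, hold=12.2782 ⇒ V=12.9814 exercise | (k=8,j=4): S=118.0600, (K−S)⁺=0.0000, hold=0.7944 ⇒ V=0.7944 continue | (k=8,j=5): S=148.4068, (K−S)⁺=0.0000, hold=0.0000 ⇒ V=0.0000 continue | (k=8,j=6): S=186.5541, (K−S)⁺=0.0000, hold=0.0000 ⇒ V=0.0000 continue | (k=8,j=7): S=234.5070, (K−S)⁺=0.0000, hold=0.0000 ⇒ V=0.0000 continue | (k=8,j=8): S=294.7860, (K−S)⁺=0.0000, hold=0.0000 ⇒ V=0.0000 continue  boundary S*=93.9186
step 7: (k=7,j=0): S=53.0120, (K−S)⁺=53.8880, hold=53.1848 ⇒ V=53.8880 exercise | (k=7,j=1): S=66.6385, (K−S)⁺=40.2615, hold=39.5583 ⇒ V=40.2615 exercise | (k=7,j=2): S=83.7676, (K−S)⁺=23.1324, hold=22.4292 ⇒ V=23.1324 exercise | (k=7,j=3): S=105.2997, (K−S)⁺=1.6003, hold=6.8387 ⇒ V=6.8387 continue | (k=7,j=4): S=132.3666, (K−S)⁺=0.0000, hold=0.3943 ⇒ V=0.3943 continue | (k=7,j=5): S=166.3908, (K−S)⁺=0.0000, hold=0.0000 ⇒ V=0.0000 continue | (k=7,j=6): S=209.1608, (K−S)⁺=0.0000, hold=0.0000 ⇒ V=0.0000 continue | (k=7,j=7): S=262.9247, (K−S)⁺=0.0000, hold=0.0000 ⇒ V=0.0000 continue  boundary S*=83.7676
step 6: (k=6,j=0): S=59.4360, (K−S)⁺=47.4640, hold=46.7608 ⇒ V=47.4640 exercise | (k=6,j=1): S=74.7138, (K−S)⁺=32.1862, hold=31.4830 ⇒ V=32.1862 exercise | (k=6,j=2): S=93.9186, (K−S)⁺=12.9814, hold=14.8818 ⇒ V=14.8818 continue | (k=6,j=3): S=118.0600, (K−S)⁺=0.0000, hold=3.5907 ⇒ V=3.5907 continue | (k=6,j=4): S=148.4068, (K−S)⁺=0.0000, hold=0.1957 ⇒ V=0.1957 continue | (k=6,j=5): S=186.5541, (K−S)⁺=0.0000, hold=0.0000 ⇒ V=0.0000 continue | (k=6,j=6): S=234.5070, (K−S)⁺=0.0000, hold=0.0000 ⇒ V=0.0000 continue  boundary S*=74.7138
step 5: (k=5,j=0): S=66.6385, (K−S)⁺=40.2615, hold=39.5583 ⇒ V=40.2615 exercise | (k=5,j=1): S=83.7676, (K−S)⁺=23.1324, hold=23.3737 ⇒ V=23.3737 continue | (k=5,j=2): S=105.2997, (K−S)⁺=1.6003, hold=9.1719 ⇒ V=9.1719 continue | (k=5,j=3): S=132.3666, (K−S)⁺=0.0000, hold=1.8797 ⇒ V=1.8797 continue | (k=5,j=4): S=166.3908, (K−S)⁺=0.0000, hold=0.0972 ⇒ V=0.0972 continue | (k=5,j=5): S=209.1608, (K−S)⁺=0.0000, hold=0.0000 ⇒ V=0.0000 continue  boundary S*=66.6385
step 4: (k=4,j=0): S=74.7138, (K−S)⁺=32.1862, hold=31.6030 ⇒ V=32.1862 exercise | (k=4,j=1): S=93.9186, (K−S)⁺=12.9814, hold=16.1613 ⇒ V=16.1613 continue | (k=4,j=2): S=118.0600, (K−S)⁺=0.0000, hold=5.4871 ⇒ V=5.4871 continue | (k=4,j=3): S=148.4068, (K−S)⁺=0.0000, hold=0.9814 ⇒ V=0.9814 continue | (k=4,j=4): S=186.5541, (K−S)⁺=0.0000, hold=0.0482 ⇒ V=0.0482 continue  boundary S*=74.7138
step 3: (k=3,j=0): S=83.7676, (K−S)⁺=23.1324, hold=24.0097 ⇒ V=24.0097 continue | (k=3,j=1): S=105.2997, (K−S)⁺=1.6003, hold=10.7496 ⇒ V=10.7496 continue | (k=3,j=2): S=132.3666, (K−S)⁺=0.0000, hold=3.2115 ⇒ V=3.2115 continue | (k=3,j=3): S=166.3908, (K−S)⁺=0.0000, hold=0.5111 ⇒ V=0.5111 continue  boundary S*=-
step 2: (k=2,j=0): S=93.9186, (K−S)⁺=12.9814, hold=17.2611 ⇒ V=17.2611 continue | (k=2,j=1): S=118.0600, (K−S)⁺=0.0000, hold=6.9323 ⇒ V=6.9323 continue | (k=2,j=2): S=148.4068, (K−S)⁺=0.0000, hold=1.8482 ⇒ V=1.8482 continue  boundary S*=-
step 1: (k=1,j=0): S=105.2997, (K−S)⁺=1.6003, hold=12.0138 ⇒ V=12.0138 continue | (k=1,j=1): S=132.3666, (K−S)⁺=0.0000, hold=4.3598 ⇒ V=4.3598 continue  boundary S*=-
step 0: (k=0,j=0): S=118.0600, (K−S)⁺=0.0000, hold=8.1305 ⇒ V=8.1305 continue  boundary S*=-

price = 8.1305
boundary = - - - - 74.7138 66.6385 74.7138 83.7676 93.9186
tree:
8.1305
12.0138 4.3598
17.2611 6.9323 1.8482
24.0097 10.7496 3.2115 0.5111
32.1862 16.1613 5.4871 0.9814 0.0482
40.2615 23.3737 9.1719 1.8797 0.0972 0.0000
47.4640 32.1862 14.8818 3.5907 0.1957 0.0000 0.0000
53.8880 40.2615 23.1324 6.8387 0.3943 0.0000 0.0000 0.0000
59.6177 47.4640 32.1862 12.9814 0.7944 0.0000 0.0000 0.0000 0.0000
64.7281 53.8880 40.2615 23.1324 1.6003 0.0000 0.0000 0.0000 0.0000 0.0000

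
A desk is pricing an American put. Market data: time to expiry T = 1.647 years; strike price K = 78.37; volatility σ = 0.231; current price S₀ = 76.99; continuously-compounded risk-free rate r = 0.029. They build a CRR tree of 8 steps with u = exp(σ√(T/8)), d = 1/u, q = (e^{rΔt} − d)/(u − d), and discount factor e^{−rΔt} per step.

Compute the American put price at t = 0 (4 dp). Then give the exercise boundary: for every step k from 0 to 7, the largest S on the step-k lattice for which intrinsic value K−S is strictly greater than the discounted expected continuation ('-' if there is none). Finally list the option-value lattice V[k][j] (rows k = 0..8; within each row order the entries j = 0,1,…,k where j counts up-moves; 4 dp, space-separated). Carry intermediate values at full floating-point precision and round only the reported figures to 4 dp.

price = 8.2676
boundary = - - - 56.2180 50.6240 56.2180 62.4303 69.3290
tree:
8.2676
11.8776 4.7896
16.5215 7.4184 2.2423
22.1520 11.1404 3.8195 0.7066
27.7460 16.0964 6.3633 1.3449 0.0827
32.7835 22.1520 10.2890 2.5499 0.1671 0.0000
37.3196 27.7460 15.9397 4.8135 0.3377 0.0000 0.0000
41.4044 32.7835 22.1520 9.0410 0.6827 0.0000 0.0000 0.0000
45.0828 37.3196 27.7460 15.9397 1.3800 0.0000 0.0000 0.0000 0.0000

Δt=0.20588, u=1.11050, d=0.90049, q=0.50233, disc=e^(-rΔt)=0.99405
k=8 terminal: V=max(K-S,0) → 45.0828 37.3196 27.7460 15.9397 1.3800 0.0000 0.0000 0.0000 0.0000
k=7: j=0 S=36.9656 intr=41.4044 cont=40.9379 V=41.4044[EX]; j=1 S=45.5865 intr=32.7835 cont=32.3170 V=32.7835[EX]; j=2 S=56.2180 intr=22.1520 cont=21.6855 V=22.1520[EX]; j=3 S=69.3290 intr=9.0410 cont=8.5745 V=9.0410[EX]; j=4 S=85.4976 intr=0.0000 cont=0.6827 V=0.6827[hold]; j=5 S=105.4370 intr=0.0000 cont=0.0000 V=0.0000[hold]; j=6 S=130.0266 intr=0.0000 cont=0.0000 V=0.0000[hold]; j=7 S=160.3509 intr=0.0000 cont=0.0000 V=0.0000[hold]  S*(7)=69.3290
k=6: j=0 S=41.0504 intr=37.3196 cont=36.8531 V=37.3196[EX]; j=1 S=50.6240 intr=27.7460 cont=27.2795 V=27.7460[EX]; j=2 S=62.4303 intr=15.9397 cont=15.4732 V=15.9397[EX]; j=3 S=76.9900 intr=1.3800 cont=4.8135 V=4.8135[hold]; j=4 S=94.9453 intr=0.0000 cont=0.3377 V=0.3377[hold]; j=5 S=117.0881 intr=0.0000 cont=0.0000 V=0.0000[hold]; j=6 S=144.3949 intr=0.0000 cont=0.0000 V=0.0000[hold]  S*(6)=62.4303
k=5: j=0 S=45.5865 intr=32.7835 cont=32.3170 V=32.7835[EX]; j=1 S=56.2180 intr=22.1520 cont=21.6855 V=22.1520[EX]; j=2 S=69.3290 intr=9.0410 cont=10.2890 V=10.2890[hold]; j=3 S=85.4976 intr=0.0000 cont=2.5499 V=2.5499[hold]; j=4 S=105.4370 intr=0.0000 cont=0.1671 V=0.1671[hold]; j=5 S=130.0266 intr=0.0000 cont=0.0000 V=0.0000[hold]  S*(5)=56.2180
k=4: j=0 S=50.6240 intr=27.7460 cont=27.2795 V=27.7460[EX]; j=1 S=62.4303 intr=15.9397 cont=16.0964 V=16.0964[hold]; j=2 S=76.9900 intr=1.3800 cont=6.3633 V=6.3633[hold]; j=3 S=94.9453 intr=0.0000 cont=1.3449 V=1.3449[hold]; j=4 S=117.0881 intr=0.0000 cont=0.0827 V=0.0827[hold]  S*(4)=50.6240
k=3: j=0 S=56.2180 intr=22.1520 cont=21.7637 V=22.1520[EX]; j=1 S=69.3290 intr=9.0410 cont=11.1404 V=11.1404[hold]; j=2 S=85.4976 intr=0.0000 cont=3.8195 V=3.8195[hold]; j=3 S=105.4370 intr=0.0000 cont=0.7066 V=0.7066[hold]  S*(3)=56.2180
k=2: j=0 S=62.4303 intr=15.9397 cont=16.5215 V=16.5215[hold]; j=1 S=76.9900 intr=1.3800 cont=7.4184 V=7.4184[hold]; j=2 S=94.9453 intr=0.0000 cont=2.2423 V=2.2423[hold]  S*(2)=-
k=1: j=0 S=69.3290 intr=9.0410 cont=11.8776 V=11.8776[hold]; j=1 S=85.4976 intr=0.0000 cont=4.7896 V=4.7896[hold]  S*(1)=-
k=0: j=0 S=76.9900 intr=1.3800 cont=8.2676 V=8.2676[hold]  S*(0)=-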